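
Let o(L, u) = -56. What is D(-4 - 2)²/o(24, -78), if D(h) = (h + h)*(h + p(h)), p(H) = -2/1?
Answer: -1152/7 ≈ -164.57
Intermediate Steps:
p(H) = -2 (p(H) = -2*1 = -2)
D(h) = 2*h*(-2 + h) (D(h) = (h + h)*(h - 2) = (2*h)*(-2 + h) = 2*h*(-2 + h))
D(-4 - 2)²/o(24, -78) = (2*(-4 - 2)*(-2 + (-4 - 2)))²/(-56) = (2*(-6)*(-2 - 6))²*(-1/56) = (2*(-6)*(-8))²*(-1/56) = 96²*(-1/56) = 9216*(-1/56) = -1152/7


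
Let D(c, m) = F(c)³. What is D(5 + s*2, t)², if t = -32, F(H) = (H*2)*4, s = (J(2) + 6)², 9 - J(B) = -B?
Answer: 10293219889264032219136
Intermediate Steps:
J(B) = 9 + B (J(B) = 9 - (-1)*B = 9 + B)
s = 289 (s = ((9 + 2) + 6)² = (11 + 6)² = 17² = 289)
F(H) = 8*H (F(H) = (2*H)*4 = 8*H)
D(c, m) = 512*c³ (D(c, m) = (8*c)³ = 512*c³)
D(5 + s*2, t)² = (512*(5 + 289*2)³)² = (512*(5 + 578)³)² = (512*583³)² = (512*198155287)² = 101455506944² = 10293219889264032219136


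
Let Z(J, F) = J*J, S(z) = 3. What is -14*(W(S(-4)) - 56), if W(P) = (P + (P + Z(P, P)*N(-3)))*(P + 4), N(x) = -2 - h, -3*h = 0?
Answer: 1960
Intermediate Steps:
Z(J, F) = J**2
h = 0 (h = -1/3*0 = 0)
N(x) = -2 (N(x) = -2 - 1*0 = -2 + 0 = -2)
W(P) = (4 + P)*(-2*P**2 + 2*P) (W(P) = (P + (P + P**2*(-2)))*(P + 4) = (P + (P - 2*P**2))*(4 + P) = (-2*P**2 + 2*P)*(4 + P) = (4 + P)*(-2*P**2 + 2*P))
-14*(W(S(-4)) - 56) = -14*(2*3*(4 - 1*3**2 - 3*3) - 56) = -14*(2*3*(4 - 1*9 - 9) - 56) = -14*(2*3*(4 - 9 - 9) - 56) = -14*(2*3*(-14) - 56) = -14*(-84 - 56) = -14*(-140) = 1960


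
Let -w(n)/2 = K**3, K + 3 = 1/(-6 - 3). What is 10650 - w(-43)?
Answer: 7719946/729 ≈ 10590.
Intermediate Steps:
K = -28/9 (K = -3 + 1/(-6 - 3) = -3 + 1/(-9) = -3 - 1/9 = -28/9 ≈ -3.1111)
w(n) = 43904/729 (w(n) = -2*(-28/9)**3 = -2*(-21952/729) = 43904/729)
10650 - w(-43) = 10650 - 1*43904/729 = 10650 - 43904/729 = 7719946/729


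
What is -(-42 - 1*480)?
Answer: 522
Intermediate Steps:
-(-42 - 1*480) = -(-42 - 480) = -1*(-522) = 522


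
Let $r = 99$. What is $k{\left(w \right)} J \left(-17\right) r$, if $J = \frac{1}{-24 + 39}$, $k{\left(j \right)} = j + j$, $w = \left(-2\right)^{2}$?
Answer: $- \frac{4488}{5} \approx -897.6$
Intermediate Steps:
$w = 4$
$k{\left(j \right)} = 2 j$
$J = \frac{1}{15} \approx 0.066667$
$k{\left(w \right)} J \left(-17\right) r = 2 \cdot 4 \cdot \frac{1}{15} \left(-17\right) 99 = 8 \cdot \frac{1}{15} \left(-17\right) 99 = \frac{8}{15} \left(-17\right) 99 = \left(- \frac{136}{15}\right) 99 = - \frac{4488}{5}$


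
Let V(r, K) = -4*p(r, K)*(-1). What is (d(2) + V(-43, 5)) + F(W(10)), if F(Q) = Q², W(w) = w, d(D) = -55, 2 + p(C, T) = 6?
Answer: 61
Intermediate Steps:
p(C, T) = 4 (p(C, T) = -2 + 6 = 4)
V(r, K) = 16 (V(r, K) = -4*4*(-1) = -16*(-1) = 16)
(d(2) + V(-43, 5)) + F(W(10)) = (-55 + 16) + 10² = -39 + 100 = 61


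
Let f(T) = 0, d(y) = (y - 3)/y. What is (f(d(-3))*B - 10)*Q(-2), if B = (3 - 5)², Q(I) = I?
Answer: 20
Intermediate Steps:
d(y) = (-3 + y)/y
B = 4 (B = (-2)² = 4)
(f(d(-3))*B - 10)*Q(-2) = (0*4 - 10)*(-2) = (0 - 10)*(-2) = -10*(-2) = 20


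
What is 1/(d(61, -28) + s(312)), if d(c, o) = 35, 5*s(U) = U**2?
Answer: 5/97519 ≈ 5.1272e-5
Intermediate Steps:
s(U) = U**2/5
1/(d(61, -28) + s(312)) = 1/(35 + (1/5)*312**2) = 1/(35 + (1/5)*97344) = 1/(35 + 97344/5) = 1/(97519/5) = 5/97519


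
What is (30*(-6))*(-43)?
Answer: 7740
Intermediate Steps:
(30*(-6))*(-43) = -180*(-43) = 7740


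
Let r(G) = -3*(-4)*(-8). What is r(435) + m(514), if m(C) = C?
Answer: 418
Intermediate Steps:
r(G) = -96 (r(G) = 12*(-8) = -96)
r(435) + m(514) = -96 + 514 = 418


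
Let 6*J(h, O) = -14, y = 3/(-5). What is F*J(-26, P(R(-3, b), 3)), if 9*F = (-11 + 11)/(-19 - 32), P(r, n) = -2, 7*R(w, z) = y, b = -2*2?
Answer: 0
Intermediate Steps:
b = -4
y = -3/5 (y = 3*(-1/5) = -3/5 ≈ -0.60000)
R(w, z) = -3/35 (R(w, z) = (1/7)*(-3/5) = -3/35)
J(h, O) = -7/3 (J(h, O) = (1/6)*(-14) = -7/3)
F = 0 (F = ((-11 + 11)/(-19 - 32))/9 = (0/(-51))/9 = (0*(-1/51))/9 = (1/9)*0 = 0)
F*J(-26, P(R(-3, b), 3)) = 0*(-7/3) = 0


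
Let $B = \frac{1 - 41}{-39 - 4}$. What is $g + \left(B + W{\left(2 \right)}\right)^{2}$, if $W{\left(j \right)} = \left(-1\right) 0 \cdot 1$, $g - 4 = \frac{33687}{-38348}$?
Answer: $\frac{282691345}{70905452} \approx 3.9869$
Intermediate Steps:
$g = \frac{119705}{38348}$ ($g = 4 + \frac{33687}{-38348} = 4 + 33687 \left(- \frac{1}{38348}\right) = 4 - \frac{33687}{38348} = \frac{119705}{38348} \approx 3.1215$)
$B = \frac{40}{43}$ ($B = - \frac{40}{-43} = \left(-40\right) \left(- \frac{1}{43}\right) = \frac{40}{43} \approx 0.93023$)
$W{\left(j \right)} = 0$ ($W{\left(j \right)} = 0 \cdot 1 = 0$)
$g + \left(B + W{\left(2 \right)}\right)^{2} = \frac{119705}{38348} + \left(\frac{40}{43} + 0\right)^{2} = \frac{119705}{38348} + \left(\frac{40}{43}\right)^{2} = \frac{119705}{38348} + \frac{1600}{1849} = \frac{282691345}{70905452}$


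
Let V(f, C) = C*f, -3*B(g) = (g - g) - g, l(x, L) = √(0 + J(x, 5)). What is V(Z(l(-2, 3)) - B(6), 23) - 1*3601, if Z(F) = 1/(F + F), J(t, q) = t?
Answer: -3647 - 23*I*√2/4 ≈ -3647.0 - 8.1317*I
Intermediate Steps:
l(x, L) = √x (l(x, L) = √(0 + x) = √x)
B(g) = g/3 (B(g) = -((g - g) - g)/3 = -(0 - g)/3 = -(-1)*g/3 = g/3)
Z(F) = 1/(2*F)
V(Z(l(-2, 3)) - B(6), 23) - 1*3601 = 23*(1/(2*(√(-2))) - 6/3) - 1*3601 = 23*(1/(2*((I*√2))) - 1*2) - 3601 = 23*((-I*√2/2)/2 - 2) - 3601 = 23*(-I*√2/4 - 2) - 3601 = 23*(-2 - I*√2/4) - 3601 = (-46 - 23*I*√2/4) - 3601 = -3647 - 23*I*√2/4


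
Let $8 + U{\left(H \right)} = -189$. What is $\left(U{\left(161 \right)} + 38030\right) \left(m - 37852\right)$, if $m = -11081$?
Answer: $-1851282189$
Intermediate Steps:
$U{\left(H \right)} = -197$ ($U{\left(H \right)} = -8 - 189 = -197$)
$\left(U{\left(161 \right)} + 38030\right) \left(m - 37852\right) = \left(-197 + 38030\right) \left(-11081 - 37852\right) = 37833 \left(-48933\right) = -1851282189$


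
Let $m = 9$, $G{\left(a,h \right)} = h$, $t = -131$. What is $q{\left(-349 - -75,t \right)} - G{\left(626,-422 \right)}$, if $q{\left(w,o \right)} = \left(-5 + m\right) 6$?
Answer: $446$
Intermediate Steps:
$q{\left(w,o \right)} = 24$ ($q{\left(w,o \right)} = \left(-5 + 9\right) 6 = 4 \cdot 6 = 24$)
$q{\left(-349 - -75,t \right)} - G{\left(626,-422 \right)} = 24 - -422 = 24 + 422 = 446$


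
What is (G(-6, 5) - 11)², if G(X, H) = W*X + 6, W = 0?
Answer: 25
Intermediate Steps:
G(X, H) = 6 (G(X, H) = 0*X + 6 = 0 + 6 = 6)
(G(-6, 5) - 11)² = (6 - 11)² = (-5)² = 25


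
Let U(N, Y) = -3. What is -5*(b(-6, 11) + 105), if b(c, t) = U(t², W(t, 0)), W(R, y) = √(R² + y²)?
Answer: -510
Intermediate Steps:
b(c, t) = -3
-5*(b(-6, 11) + 105) = -5*(-3 + 105) = -5*102 = -510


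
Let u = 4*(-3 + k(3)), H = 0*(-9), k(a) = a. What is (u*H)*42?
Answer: 0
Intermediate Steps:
H = 0
u = 0 (u = 4*(-3 + 3) = 4*0 = 0)
(u*H)*42 = (0*0)*42 = 0*42 = 0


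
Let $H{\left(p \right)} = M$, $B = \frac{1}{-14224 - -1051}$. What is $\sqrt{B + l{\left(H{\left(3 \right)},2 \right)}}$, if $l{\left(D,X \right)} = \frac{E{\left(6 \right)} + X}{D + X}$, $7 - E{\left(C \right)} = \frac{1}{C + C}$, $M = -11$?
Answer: $\frac{i \sqrt{6189637029}}{79038} \approx 0.9954 i$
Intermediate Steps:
$B = - \frac{1}{13173}$ ($B = \frac{1}{-14224 + 1051} = \frac{1}{-13173} = - \frac{1}{13173} \approx -7.5913 \cdot 10^{-5}$)
$E{\left(C \right)} = 7 - \frac{1}{2 C}$ ($E{\left(C \right)} = 7 - \frac{1}{C + C} = 7 - \frac{1}{2 C}$)
$H{\left(p \right)} = -11$
$l{\left(D,X \right)} = \frac{\frac{83}{12} + X}{D + X}$ ($l{\left(D,X \right)} = \frac{\left(7 - \frac{1}{2 \cdot 6}\right) + X}{D + X} = \frac{\left(7 - \frac{1}{12}\right) + X}{D + X} = \frac{\frac{83}{12} + X}{D + X}$)
$\sqrt{B + l{\left(H{\left(3 \right)},2 \right)}} = \sqrt{- \frac{1}{13173} + \frac{\frac{83}{12} + 2}{-11 + 2}} = \sqrt{- \frac{1}{13173} + \frac{1}{-9} \cdot \frac{107}{12}} = \sqrt{- \frac{1}{13173} - \frac{107}{108}} = \sqrt{- \frac{469873}{474228}} = \frac{i \sqrt{6189637029}}{79038}$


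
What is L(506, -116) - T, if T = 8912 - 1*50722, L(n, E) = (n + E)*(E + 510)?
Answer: 195470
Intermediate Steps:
L(n, E) = (510 + E)*(E + n) (L(n, E) = (E + n)*(510 + E) = (510 + E)*(E + n))
T = -41810 (T = 8912 - 50722 = -41810)
L(506, -116) - T = ((-116)**2 + 510*(-116) + 510*506 - 116*506) - 1*(-41810) = (13456 - 59160 + 258060 - 58696) + 41810 = 153660 + 41810 = 195470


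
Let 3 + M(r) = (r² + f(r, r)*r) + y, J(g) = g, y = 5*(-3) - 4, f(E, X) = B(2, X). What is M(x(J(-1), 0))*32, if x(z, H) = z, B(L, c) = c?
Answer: -640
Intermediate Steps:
f(E, X) = X
y = -19 (y = -15 - 4 = -19)
M(r) = -22 + 2*r² (M(r) = -3 + ((r² + r*r) - 19) = -3 + ((r² + r²) - 19) = -3 + (2*r² - 19) = -3 + (-19 + 2*r²) = -22 + 2*r²)
M(x(J(-1), 0))*32 = (-22 + 2*(-1)²)*32 = (-22 + 2*1)*32 = (-22 + 2)*32 = -20*32 = -640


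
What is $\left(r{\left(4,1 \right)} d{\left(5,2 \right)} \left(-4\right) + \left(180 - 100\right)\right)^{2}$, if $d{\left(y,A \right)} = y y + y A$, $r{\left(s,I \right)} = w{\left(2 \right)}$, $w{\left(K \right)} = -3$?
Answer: $250000$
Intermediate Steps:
$r{\left(s,I \right)} = -3$
$d{\left(y,A \right)} = y^{2} + A y$
$\left(r{\left(4,1 \right)} d{\left(5,2 \right)} \left(-4\right) + \left(180 - 100\right)\right)^{2} = \left(- 3 \cdot 5 \left(2 + 5\right) \left(-4\right) + \left(180 - 100\right)\right)^{2} = \left(- 3 \cdot 5 \cdot 7 \left(-4\right) + \left(180 - 100\right)\right)^{2} = \left(\left(-3\right) 35 \left(-4\right) + 80\right)^{2} = \left(\left(-105\right) \left(-4\right) + 80\right)^{2} = \left(420 + 80\right)^{2} = 500^{2} = 250000$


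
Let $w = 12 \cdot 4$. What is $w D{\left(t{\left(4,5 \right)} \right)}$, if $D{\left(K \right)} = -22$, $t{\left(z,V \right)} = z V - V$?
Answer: $-1056$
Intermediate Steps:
$t{\left(z,V \right)} = - V + V z$ ($t{\left(z,V \right)} = V z - V = - V + V z$)
$w = 48$
$w D{\left(t{\left(4,5 \right)} \right)} = 48 \left(-22\right) = -1056$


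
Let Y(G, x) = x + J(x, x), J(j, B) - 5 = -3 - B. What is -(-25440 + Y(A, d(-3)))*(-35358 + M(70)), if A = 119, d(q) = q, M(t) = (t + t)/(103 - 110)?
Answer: -899945564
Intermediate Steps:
J(j, B) = 2 - B (J(j, B) = 5 + (-3 - B) = 2 - B)
M(t) = -2*t/7 (M(t) = (2*t)/(-7) = (2*t)*(-⅐) = -2*t/7)
Y(G, x) = 2 (Y(G, x) = x + (2 - x) = 2)
-(-25440 + Y(A, d(-3)))*(-35358 + M(70)) = -(-25440 + 2)*(-35358 - 2/7*70) = -(-25438)*(-35358 - 20) = -(-25438)*(-35378) = -1*899945564 = -899945564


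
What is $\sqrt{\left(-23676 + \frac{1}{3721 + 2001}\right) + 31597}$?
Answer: $\frac{\sqrt{259343716286}}{5722} \approx 89.0$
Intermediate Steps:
$\sqrt{\left(-23676 + \frac{1}{3721 + 2001}\right) + 31597} = \sqrt{\left(-23676 + \frac{1}{5722}\right) + 31597} = \sqrt{- \frac{135474071}{5722} + 31597} = \sqrt{\frac{45323963}{5722}} = \frac{\sqrt{259343716286}}{5722}$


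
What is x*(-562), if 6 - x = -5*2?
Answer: -8992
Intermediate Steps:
x = 16 (x = 6 - (-5)*2 = 6 - 1*(-10) = 6 + 10 = 16)
x*(-562) = 16*(-562) = -8992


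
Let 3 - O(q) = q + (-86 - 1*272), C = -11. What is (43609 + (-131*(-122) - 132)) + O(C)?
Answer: 59831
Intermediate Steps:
O(q) = 361 - q (O(q) = 3 - (q + (-86 - 1*272)) = 3 - (q + (-86 - 272)) = 3 - (q - 358) = 3 - (-358 + q) = 3 + (358 - q) = 361 - q)
(43609 + (-131*(-122) - 132)) + O(C) = (43609 + (-131*(-122) - 132)) + (361 - 1*(-11)) = (43609 + (15982 - 132)) + (361 + 11) = (43609 + 15850) + 372 = 59459 + 372 = 59831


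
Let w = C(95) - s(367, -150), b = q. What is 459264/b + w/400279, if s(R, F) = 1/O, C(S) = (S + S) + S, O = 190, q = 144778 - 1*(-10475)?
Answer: 11645605459779/3935819320510 ≈ 2.9589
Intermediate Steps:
q = 155253 (q = 144778 + 10475 = 155253)
b = 155253
C(S) = 3*S (C(S) = 2*S + S = 3*S)
s(R, F) = 1/190
w = 54149/190 (w = 3*95 - 1*1/190 = 285 - 1/190 = 54149/190 ≈ 284.99)
459264/b + w/400279 = 459264/155253 + (54149/190)/400279 = 459264*(1/155253) + (54149/190)*(1/400279) = 153088/51751 + 54149/76053010 = 11645605459779/3935819320510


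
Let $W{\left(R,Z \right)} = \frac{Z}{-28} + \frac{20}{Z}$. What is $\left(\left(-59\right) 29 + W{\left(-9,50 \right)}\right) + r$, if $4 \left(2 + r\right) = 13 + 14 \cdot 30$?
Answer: $- \frac{224859}{140} \approx -1606.1$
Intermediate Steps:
$W{\left(R,Z \right)} = \frac{20}{Z} - \frac{Z}{28}$ ($W{\left(R,Z \right)} = Z \left(- \frac{1}{28}\right) + \frac{20}{Z} = - \frac{Z}{28} + \frac{20}{Z} = \frac{20}{Z} - \frac{Z}{28}$)
$r = \frac{425}{4}$ ($r = -2 + \frac{13 + 14 \cdot 30}{4} = -2 + \frac{13 + 420}{4} = -2 + \frac{1}{4} \cdot 433 = -2 + \frac{433}{4} = \frac{425}{4} \approx 106.25$)
$\left(\left(-59\right) 29 + W{\left(-9,50 \right)}\right) + r = \left(\left(-59\right) 29 + \left(\frac{20}{50} - \frac{25}{14}\right)\right) + \frac{425}{4} = \left(-1711 + \left(20 \cdot \frac{1}{50} - \frac{25}{14}\right)\right) + \frac{425}{4} = \left(-1711 + \left(\frac{2}{5} - \frac{25}{14}\right)\right) + \frac{425}{4} = \left(-1711 - \frac{97}{70}\right) + \frac{425}{4} = - \frac{119867}{70} + \frac{425}{4} = - \frac{224859}{140}$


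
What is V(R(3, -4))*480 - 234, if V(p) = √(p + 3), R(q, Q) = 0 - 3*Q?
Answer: -234 + 480*√15 ≈ 1625.0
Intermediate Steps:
R(q, Q) = -3*Q
V(p) = √(3 + p)
V(R(3, -4))*480 - 234 = √(3 - 3*(-4))*480 - 234 = √(3 + 12)*480 - 234 = √15*480 - 234 = 480*√15 - 234 = -234 + 480*√15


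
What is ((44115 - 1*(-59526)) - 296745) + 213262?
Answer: 20158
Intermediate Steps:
((44115 - 1*(-59526)) - 296745) + 213262 = ((44115 + 59526) - 296745) + 213262 = (103641 - 296745) + 213262 = -193104 + 213262 = 20158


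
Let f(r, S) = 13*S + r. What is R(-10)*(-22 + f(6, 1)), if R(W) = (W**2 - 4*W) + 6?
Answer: -438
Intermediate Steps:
f(r, S) = r + 13*S
R(W) = 6 + W**2 - 4*W
R(-10)*(-22 + f(6, 1)) = (6 + (-10)**2 - 4*(-10))*(-22 + (6 + 13*1)) = (6 + 100 + 40)*(-22 + (6 + 13)) = 146*(-22 + 19) = 146*(-3) = -438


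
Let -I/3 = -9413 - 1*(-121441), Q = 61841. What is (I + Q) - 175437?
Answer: -449680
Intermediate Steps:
I = -336084 (I = -3*(-9413 - 1*(-121441)) = -3*(-9413 + 121441) = -3*112028 = -336084)
(I + Q) - 175437 = (-336084 + 61841) - 175437 = -274243 - 175437 = -449680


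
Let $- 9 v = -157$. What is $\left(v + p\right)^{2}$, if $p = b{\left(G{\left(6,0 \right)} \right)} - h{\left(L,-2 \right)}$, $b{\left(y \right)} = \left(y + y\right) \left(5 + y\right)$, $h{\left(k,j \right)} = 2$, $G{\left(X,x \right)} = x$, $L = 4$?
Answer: $\frac{19321}{81} \approx 238.53$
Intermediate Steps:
$v = \frac{157}{9}$ ($v = \left(- \frac{1}{9}\right) \left(-157\right) = \frac{157}{9} \approx 17.444$)
$b{\left(y \right)} = 2 y \left(5 + y\right)$
$p = -2$ ($p = 2 \cdot 0 \left(5 + 0\right) - 2 = 2 \cdot 0 \cdot 5 - 2 = 0 - 2 = -2$)
$\left(v + p\right)^{2} = \left(\frac{157}{9} - 2\right)^{2} = \left(\frac{139}{9}\right)^{2} = \frac{19321}{81}$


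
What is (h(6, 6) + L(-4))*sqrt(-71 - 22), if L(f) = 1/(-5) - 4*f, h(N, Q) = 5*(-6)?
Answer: -71*I*sqrt(93)/5 ≈ -136.94*I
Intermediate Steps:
h(N, Q) = -30
L(f) = -1/5 - 4*f (L(f) = 1*(-1/5) - 4*f = -1/5 - 4*f)
(h(6, 6) + L(-4))*sqrt(-71 - 22) = (-30 + (-1/5 - 4*(-4)))*sqrt(-71 - 22) = (-30 + (-1/5 + 16))*sqrt(-93) = (-30 + 79/5)*(I*sqrt(93)) = -71*I*sqrt(93)/5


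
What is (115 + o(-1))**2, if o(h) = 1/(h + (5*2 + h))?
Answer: 848241/64 ≈ 13254.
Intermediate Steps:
o(h) = 1/(10 + 2*h) (o(h) = 1/(h + (10 + h)) = 1/(10 + 2*h))
(115 + o(-1))**2 = (115 + 1/(2*(5 - 1)))**2 = (115 + (1/2)/4)**2 = (115 + (1/2)*(1/4))**2 = (115 + 1/8)**2 = (921/8)**2 = 848241/64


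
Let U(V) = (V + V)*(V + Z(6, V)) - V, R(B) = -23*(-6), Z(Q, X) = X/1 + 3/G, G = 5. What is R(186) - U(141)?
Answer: -397071/5 ≈ -79414.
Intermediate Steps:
Z(Q, X) = 3/5 + X (Z(Q, X) = X/1 + 3/5 = X*1 + 3*(1/5) = X + 3/5 = 3/5 + X)
R(B) = 138
U(V) = -V + 2*V*(3/5 + 2*V) (U(V) = (V + V)*(V + (3/5 + V)) - V = (2*V)*(3/5 + 2*V) - V = 2*V*(3/5 + 2*V) - V = -V + 2*V*(3/5 + 2*V))
R(186) - U(141) = 138 - 141*(1 + 20*141)/5 = 138 - 141*(1 + 2820)/5 = 138 - 141*2821/5 = 138 - 1*397761/5 = 138 - 397761/5 = -397071/5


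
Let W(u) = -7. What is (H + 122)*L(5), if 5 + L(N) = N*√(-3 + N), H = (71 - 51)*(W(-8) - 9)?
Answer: 990 - 990*√2 ≈ -410.07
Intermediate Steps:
H = -320 (H = (71 - 51)*(-7 - 9) = 20*(-16) = -320)
L(N) = -5 + N*√(-3 + N)
(H + 122)*L(5) = (-320 + 122)*(-5 + 5*√(-3 + 5)) = -198*(-5 + 5*√2) = 990 - 990*√2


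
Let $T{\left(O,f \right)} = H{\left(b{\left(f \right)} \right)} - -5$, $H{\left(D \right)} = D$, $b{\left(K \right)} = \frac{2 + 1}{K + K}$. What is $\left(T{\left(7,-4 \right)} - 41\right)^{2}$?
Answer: $\frac{84681}{64} \approx 1323.1$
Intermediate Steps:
$b{\left(K \right)} = \frac{3}{2 K}$
$T{\left(O,f \right)} = 5 + \frac{3}{2 f}$ ($T{\left(O,f \right)} = \frac{3}{2 f} - -5 = \frac{3}{2 f} + 5 = 5 + \frac{3}{2 f}$)
$\left(T{\left(7,-4 \right)} - 41\right)^{2} = \left(\left(5 + \frac{3}{2 \left(-4\right)}\right) - 41\right)^{2} = \left(\left(5 + \frac{3}{2} \left(- \frac{1}{4}\right)\right) - 41\right)^{2} = \left(\left(5 - \frac{3}{8}\right) - 41\right)^{2} = \left(\frac{37}{8} - 41\right)^{2} = \left(- \frac{291}{8}\right)^{2} = \frac{84681}{64}$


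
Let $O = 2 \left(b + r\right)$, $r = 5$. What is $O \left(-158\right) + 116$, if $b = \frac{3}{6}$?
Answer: $-1622$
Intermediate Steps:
$b = \frac{1}{2}$ ($b = 3 \cdot \frac{1}{6} = \frac{1}{2} \approx 0.5$)
$O = 11$ ($O = 2 \left(\frac{1}{2} + 5\right) = 2 \cdot \frac{11}{2} = 11$)
$O \left(-158\right) + 116 = 11 \left(-158\right) + 116 = -1738 + 116 = -1622$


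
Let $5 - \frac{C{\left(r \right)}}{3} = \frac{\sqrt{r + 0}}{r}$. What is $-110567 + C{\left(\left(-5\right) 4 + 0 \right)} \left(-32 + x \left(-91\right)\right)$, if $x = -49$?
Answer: $-44162 + \frac{13281 i \sqrt{5}}{10} \approx -44162.0 + 2969.7 i$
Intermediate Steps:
$C{\left(r \right)} = 15 - \frac{3}{\sqrt{r}}$ ($C{\left(r \right)} = 15 - 3 \frac{\sqrt{r + 0}}{r} = 15 - 3 \frac{\sqrt{r}}{r} = 15 - \frac{3}{\sqrt{r}}$)
$-110567 + C{\left(\left(-5\right) 4 + 0 \right)} \left(-32 + x \left(-91\right)\right) = -110567 + \left(15 - \frac{3}{\sqrt{\left(-5\right) 4 + 0}}\right) \left(-32 - -4459\right) = -110567 + \left(15 - \frac{3}{\sqrt{-20 + 0}}\right) \left(-32 + 4459\right) = -110567 + \left(15 - \frac{3}{2 i \sqrt{5}}\right) 4427 = -110567 + \left(15 - 3 \left(- \frac{i \sqrt{5}}{10}\right)\right) 4427 = -110567 + \left(15 + \frac{3 i \sqrt{5}}{10}\right) 4427 = -110567 + \left(66405 + \frac{13281 i \sqrt{5}}{10}\right) = -44162 + \frac{13281 i \sqrt{5}}{10}$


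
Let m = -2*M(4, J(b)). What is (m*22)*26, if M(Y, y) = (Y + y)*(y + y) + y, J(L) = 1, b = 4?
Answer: -12584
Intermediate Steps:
M(Y, y) = y + 2*y*(Y + y) (M(Y, y) = (Y + y)*(2*y) + y = 2*y*(Y + y) + y = y + 2*y*(Y + y))
m = -22 (m = -2*(1 + 2*4 + 2*1) = -2*(1 + 8 + 2) = -2*11 = -22)
(m*22)*26 = -22*22*26 = -484*26 = -12584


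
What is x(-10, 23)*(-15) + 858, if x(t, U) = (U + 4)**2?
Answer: -10077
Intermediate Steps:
x(t, U) = (4 + U)**2
x(-10, 23)*(-15) + 858 = (4 + 23)**2*(-15) + 858 = 27**2*(-15) + 858 = 729*(-15) + 858 = -10935 + 858 = -10077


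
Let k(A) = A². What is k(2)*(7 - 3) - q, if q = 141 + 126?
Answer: -251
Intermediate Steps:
q = 267
k(2)*(7 - 3) - q = 2²*(7 - 3) - 1*267 = 4*4 - 267 = 16 - 267 = -251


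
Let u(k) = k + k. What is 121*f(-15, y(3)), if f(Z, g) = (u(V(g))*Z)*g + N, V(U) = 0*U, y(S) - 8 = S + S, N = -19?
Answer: -2299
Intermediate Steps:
y(S) = 8 + 2*S (y(S) = 8 + (S + S) = 8 + 2*S)
V(U) = 0
u(k) = 2*k
f(Z, g) = -19 (f(Z, g) = ((2*0)*Z)*g - 19 = (0*Z)*g - 19 = 0*g - 19 = 0 - 19 = -19)
121*f(-15, y(3)) = 121*(-19) = -2299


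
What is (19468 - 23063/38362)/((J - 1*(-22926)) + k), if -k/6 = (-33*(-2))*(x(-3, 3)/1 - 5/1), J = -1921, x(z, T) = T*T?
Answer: 746808353/745028402 ≈ 1.0024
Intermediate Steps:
x(z, T) = T²
k = -1584 (k = -6*(-33*(-2))*(3²/1 - 5/1) = -396*(9*1 - 5*1) = -396*(9 - 5) = -396*4 = -6*264 = -1584)
(19468 - 23063/38362)/((J - 1*(-22926)) + k) = (19468 - 23063/38362)/((-1921 - 1*(-22926)) - 1584) = (19468 - 23063*1/38362)/((-1921 + 22926) - 1584) = (19468 - 23063/38362)/(21005 - 1584) = (746808353/38362)/19421 = (746808353/38362)*(1/19421) = 746808353/745028402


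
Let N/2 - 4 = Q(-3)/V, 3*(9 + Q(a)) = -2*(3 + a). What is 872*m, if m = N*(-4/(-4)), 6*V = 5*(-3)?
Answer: 66272/5 ≈ 13254.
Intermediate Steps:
Q(a) = -11 - 2*a/3 (Q(a) = -9 + (-2*(3 + a))/3 = -9 + (-6 - 2*a)/3 = -9 + (-2 - 2*a/3) = -11 - 2*a/3)
V = -5/2 (V = (5*(-3))/6 = (1/6)*(-15) = -5/2 ≈ -2.5000)
N = 76/5 (N = 8 + 2*((-11 - 2/3*(-3))/(-5/2)) = 8 + 2*((-11 + 2)*(-2/5)) = 8 + 2*(-9*(-2/5)) = 8 + 2*(18/5) = 8 + 36/5 = 76/5 ≈ 15.200)
m = 76/5 (m = 76*(-4/(-4))/5 = 76*(-4*(-1/4))/5 = (76/5)*1 = 76/5 ≈ 15.200)
872*m = 872*(76/5) = 66272/5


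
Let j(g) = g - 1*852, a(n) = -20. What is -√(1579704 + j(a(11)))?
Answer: -4*√98677 ≈ -1256.5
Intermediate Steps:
j(g) = -852 + g (j(g) = g - 852 = -852 + g)
-√(1579704 + j(a(11))) = -√(1579704 + (-852 - 20)) = -√(1579704 - 872) = -√1578832 = -4*√98677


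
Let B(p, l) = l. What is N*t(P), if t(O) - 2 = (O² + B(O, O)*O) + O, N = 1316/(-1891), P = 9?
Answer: -227668/1891 ≈ -120.40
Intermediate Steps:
N = -1316/1891 (N = 1316*(-1/1891) = -1316/1891 ≈ -0.69593)
t(O) = 2 + O + 2*O² (t(O) = 2 + ((O² + O*O) + O) = 2 + ((O² + O²) + O) = 2 + (2*O² + O) = 2 + (O + 2*O²) = 2 + O + 2*O²)
N*t(P) = -1316*(2 + 9 + 2*9²)/1891 = -1316*(2 + 9 + 2*81)/1891 = -1316*(2 + 9 + 162)/1891 = -1316/1891*173 = -227668/1891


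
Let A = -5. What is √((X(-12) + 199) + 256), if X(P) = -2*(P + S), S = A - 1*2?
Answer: √493 ≈ 22.204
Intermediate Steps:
S = -7 (S = -5 - 1*2 = -5 - 2 = -7)
X(P) = 14 - 2*P (X(P) = -2*(P - 7) = -2*(-7 + P) = 14 - 2*P)
√((X(-12) + 199) + 256) = √(((14 - 2*(-12)) + 199) + 256) = √(((14 + 24) + 199) + 256) = √((38 + 199) + 256) = √(237 + 256) = √493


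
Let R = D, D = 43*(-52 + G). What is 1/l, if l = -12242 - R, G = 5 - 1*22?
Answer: -1/9275 ≈ -0.00010782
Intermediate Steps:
G = -17 (G = 5 - 22 = -17)
D = -2967 (D = 43*(-52 - 17) = 43*(-69) = -2967)
R = -2967
l = -9275 (l = -12242 - 1*(-2967) = -12242 + 2967 = -9275)
1/l = 1/(-9275) = -1/9275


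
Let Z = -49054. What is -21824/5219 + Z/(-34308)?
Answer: -246362483/89526726 ≈ -2.7518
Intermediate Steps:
-21824/5219 + Z/(-34308) = -21824/5219 - 49054/(-34308) = -21824*1/5219 - 49054*(-1/34308) = -21824/5219 + 24527/17154 = -246362483/89526726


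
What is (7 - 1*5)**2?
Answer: 4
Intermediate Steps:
(7 - 1*5)**2 = (7 - 5)**2 = 2**2 = 4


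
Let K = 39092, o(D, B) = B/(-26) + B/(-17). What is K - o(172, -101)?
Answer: 17274321/442 ≈ 39082.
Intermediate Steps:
o(D, B) = -43*B/442 (o(D, B) = B*(-1/26) + B*(-1/17) = -B/26 - B/17 = -43*B/442)
K - o(172, -101) = 39092 - (-43)*(-101)/442 = 39092 - 1*4343/442 = 39092 - 4343/442 = 17274321/442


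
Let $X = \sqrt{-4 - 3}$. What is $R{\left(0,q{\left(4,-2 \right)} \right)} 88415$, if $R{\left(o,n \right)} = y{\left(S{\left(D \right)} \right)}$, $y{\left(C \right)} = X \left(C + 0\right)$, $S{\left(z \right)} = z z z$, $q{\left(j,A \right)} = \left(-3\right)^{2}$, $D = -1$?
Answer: $- 88415 i \sqrt{7} \approx - 2.3392 \cdot 10^{5} i$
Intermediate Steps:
$q{\left(j,A \right)} = 9$
$X = i \sqrt{7}$ ($X = \sqrt{-7} = i \sqrt{7} \approx 2.6458 i$)
$S{\left(z \right)} = z^{3}$ ($S{\left(z \right)} = z z^{2} = z^{3}$)
$y{\left(C \right)} = i C \sqrt{7}$ ($y{\left(C \right)} = i \sqrt{7} \left(C + 0\right) = i \sqrt{7} C = i C \sqrt{7}$)
$R{\left(o,n \right)} = - i \sqrt{7}$ ($R{\left(o,n \right)} = i \left(-1\right)^{3} \sqrt{7} = i \left(-1\right) \sqrt{7} = - i \sqrt{7}$)
$R{\left(0,q{\left(4,-2 \right)} \right)} 88415 = - i \sqrt{7} \cdot 88415 = - 88415 i \sqrt{7}$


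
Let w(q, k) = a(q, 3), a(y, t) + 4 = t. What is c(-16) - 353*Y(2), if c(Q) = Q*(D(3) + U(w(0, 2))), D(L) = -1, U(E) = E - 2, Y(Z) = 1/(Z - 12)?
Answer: 993/10 ≈ 99.300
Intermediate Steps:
a(y, t) = -4 + t
w(q, k) = -1 (w(q, k) = -4 + 3 = -1)
Y(Z) = 1/(-12 + Z)
U(E) = -2 + E
c(Q) = -4*Q (c(Q) = Q*(-1 + (-2 - 1)) = Q*(-1 - 3) = Q*(-4) = -4*Q)
c(-16) - 353*Y(2) = -4*(-16) - 353/(-12 + 2) = 64 - 353/(-10) = 64 - 353*(-1/10) = 64 + 353/10 = 993/10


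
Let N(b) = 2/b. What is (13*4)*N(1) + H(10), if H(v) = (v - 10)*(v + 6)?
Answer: 104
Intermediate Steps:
H(v) = (-10 + v)*(6 + v)
(13*4)*N(1) + H(10) = (13*4)*(2/1) + (-60 + 10**2 - 4*10) = 52*(2*1) + (-60 + 100 - 40) = 52*2 + 0 = 104 + 0 = 104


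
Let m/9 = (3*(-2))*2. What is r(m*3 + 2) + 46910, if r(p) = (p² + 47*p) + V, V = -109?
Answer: 135351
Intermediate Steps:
m = -108 (m = 9*((3*(-2))*2) = 9*(-6*2) = 9*(-12) = -108)
r(p) = -109 + p² + 47*p (r(p) = (p² + 47*p) - 109 = -109 + p² + 47*p)
r(m*3 + 2) + 46910 = (-109 + (-108*3 + 2)² + 47*(-108*3 + 2)) + 46910 = (-109 + (-324 + 2)² + 47*(-324 + 2)) + 46910 = (-109 + (-322)² + 47*(-322)) + 46910 = (-109 + 103684 - 15134) + 46910 = 88441 + 46910 = 135351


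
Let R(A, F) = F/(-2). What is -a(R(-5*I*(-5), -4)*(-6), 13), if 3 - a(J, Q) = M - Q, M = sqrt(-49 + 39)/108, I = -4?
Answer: -16 + I*sqrt(10)/108 ≈ -16.0 + 0.02928*I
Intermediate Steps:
R(A, F) = -F/2 (R(A, F) = F*(-1/2) = -F/2)
M = I*sqrt(10)/108 (M = sqrt(-10)*(1/108) = (I*sqrt(10))*(1/108) = I*sqrt(10)/108 ≈ 0.02928*I)
a(J, Q) = 3 + Q - I*sqrt(10)/108 (a(J, Q) = 3 - (I*sqrt(10)/108 - Q) = 3 - (-Q + I*sqrt(10)/108) = 3 + (Q - I*sqrt(10)/108) = 3 + Q - I*sqrt(10)/108)
-a(R(-5*I*(-5), -4)*(-6), 13) = -(3 + 13 - I*sqrt(10)/108) = -(16 - I*sqrt(10)/108) = -16 + I*sqrt(10)/108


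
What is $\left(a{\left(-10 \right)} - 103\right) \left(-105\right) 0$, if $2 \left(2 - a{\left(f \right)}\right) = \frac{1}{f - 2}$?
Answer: $0$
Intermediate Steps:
$a{\left(f \right)} = 2 - \frac{1}{2 \left(-2 + f\right)}$ ($a{\left(f \right)} = 2 - \frac{1}{2 \left(f - 2\right)} = 2 - \frac{1}{2 \left(-2 + f\right)}$)
$\left(a{\left(-10 \right)} - 103\right) \left(-105\right) 0 = \left(\frac{-9 + 4 \left(-10\right)}{2 \left(-2 - 10\right)} - 103\right) \left(-105\right) 0 = \left(\frac{-9 - 40}{2 \left(-12\right)} - 103\right) \left(-105\right) 0 = \left(\frac{1}{2} \left(- \frac{1}{12}\right) \left(-49\right) - 103\right) \left(-105\right) 0 = \left(\frac{49}{24} - 103\right) \left(-105\right) 0 = \left(- \frac{2423}{24}\right) \left(-105\right) 0 = \frac{84805}{8} \cdot 0 = 0$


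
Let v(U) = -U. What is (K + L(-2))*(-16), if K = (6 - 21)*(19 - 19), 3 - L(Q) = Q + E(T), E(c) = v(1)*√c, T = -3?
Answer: -80 - 16*I*√3 ≈ -80.0 - 27.713*I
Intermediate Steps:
E(c) = -√c (E(c) = (-1*1)*√c = -√c)
L(Q) = 3 - Q + I*√3 (L(Q) = 3 - (Q - √(-3)) = 3 - (Q - I*√3) = 3 + (-Q + I*√3) = 3 - Q + I*√3)
K = 0 (K = -15*0 = 0)
(K + L(-2))*(-16) = (0 + (3 - 1*(-2) + I*√3))*(-16) = (0 + (3 + 2 + I*√3))*(-16) = (0 + (5 + I*√3))*(-16) = (5 + I*√3)*(-16) = -80 - 16*I*√3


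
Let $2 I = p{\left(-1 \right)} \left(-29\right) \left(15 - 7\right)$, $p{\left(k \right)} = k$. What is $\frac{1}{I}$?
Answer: $\frac{1}{116} \approx 0.0086207$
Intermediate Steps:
$I = 116$ ($I = \frac{\left(-1\right) \left(-29\right) \left(15 - 7\right)}{2} = \frac{29 \cdot 8}{2} = \frac{1}{2} \cdot 232 = 116$)
$\frac{1}{I} = \frac{1}{116}$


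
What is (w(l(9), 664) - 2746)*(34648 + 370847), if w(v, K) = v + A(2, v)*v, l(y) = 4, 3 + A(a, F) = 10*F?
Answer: -1051854030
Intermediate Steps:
A(a, F) = -3 + 10*F
w(v, K) = v + v*(-3 + 10*v) (w(v, K) = v + (-3 + 10*v)*v = v + v*(-3 + 10*v))
(w(l(9), 664) - 2746)*(34648 + 370847) = (2*4*(-1 + 5*4) - 2746)*(34648 + 370847) = (2*4*(-1 + 20) - 2746)*405495 = (2*4*19 - 2746)*405495 = (152 - 2746)*405495 = -2594*405495 = -1051854030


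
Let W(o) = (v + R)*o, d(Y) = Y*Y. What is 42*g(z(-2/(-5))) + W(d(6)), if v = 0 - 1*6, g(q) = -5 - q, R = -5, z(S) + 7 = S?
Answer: -1644/5 ≈ -328.80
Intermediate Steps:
d(Y) = Y**2
z(S) = -7 + S
v = -6 (v = 0 - 6 = -6)
W(o) = -11*o (W(o) = (-6 - 5)*o = -11*o)
42*g(z(-2/(-5))) + W(d(6)) = 42*(-5 - (-7 - 2/(-5))) - 11*6**2 = 42*(-5 - (-7 - 2*(-1/5))) - 11*36 = 42*(-5 - (-7 + 2/5)) - 396 = 42*(-5 - 1*(-33/5)) - 396 = 42*(-5 + 33/5) - 396 = 42*(8/5) - 396 = 336/5 - 396 = -1644/5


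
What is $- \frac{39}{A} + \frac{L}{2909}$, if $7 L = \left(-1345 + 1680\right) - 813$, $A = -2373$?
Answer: $- \frac{16197}{2301019} \approx -0.0070391$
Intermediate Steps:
$L = - \frac{478}{7}$ ($L = \frac{\left(-1345 + 1680\right) - 813}{7} = \frac{335 - 813}{7} = \frac{1}{7} \left(-478\right) = - \frac{478}{7} \approx -68.286$)
$- \frac{39}{A} + \frac{L}{2909} = - \frac{39}{-2373} - \frac{478}{7 \cdot 2909} = \left(-39\right) \left(- \frac{1}{2373}\right) - \frac{478}{20363} = \frac{13}{791} - \frac{478}{20363} = - \frac{16197}{2301019}$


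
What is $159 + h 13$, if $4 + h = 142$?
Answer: $1953$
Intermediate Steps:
$h = 138$ ($h = -4 + 142 = 138$)
$159 + h 13 = 159 + 138 \cdot 13 = 159 + 1794 = 1953$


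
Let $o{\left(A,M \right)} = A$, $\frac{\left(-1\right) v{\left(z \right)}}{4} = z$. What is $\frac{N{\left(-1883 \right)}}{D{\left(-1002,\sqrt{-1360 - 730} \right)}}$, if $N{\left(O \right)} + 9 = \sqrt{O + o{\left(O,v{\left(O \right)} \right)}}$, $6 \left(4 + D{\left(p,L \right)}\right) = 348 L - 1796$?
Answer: $\frac{2457}{6410494} + \frac{261 \sqrt{1967735}}{16026235} - \frac{273 i \sqrt{3766}}{6410494} + \frac{2349 i \sqrt{2090}}{32052470} \approx 0.023228 + 0.00073695 i$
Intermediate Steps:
$v{\left(z \right)} = - 4 z$
$D{\left(p,L \right)} = - \frac{910}{3} + 58 L$ ($D{\left(p,L \right)} = -4 + \frac{348 L - 1796}{6} = -4 + \frac{-1796 + 348 L}{6} = -4 + \left(- \frac{898}{3} + 58 L\right) = - \frac{910}{3} + 58 L$)
$N{\left(O \right)} = -9 + \sqrt{2} \sqrt{O}$ ($N{\left(O \right)} = -9 + \sqrt{O + O} = -9 + \sqrt{2 O} = -9 + \sqrt{2} \sqrt{O}$)
$\frac{N{\left(-1883 \right)}}{D{\left(-1002,\sqrt{-1360 - 730} \right)}} = \frac{-9 + \sqrt{2} \sqrt{-1883}}{- \frac{910}{3} + 58 \sqrt{-1360 - 730}} = \frac{-9 + \sqrt{2} i \sqrt{1883}}{- \frac{910}{3} + 58 \sqrt{-2090}} = \frac{-9 + i \sqrt{3766}}{- \frac{910}{3} + 58 i \sqrt{2090}}$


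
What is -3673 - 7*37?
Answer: -3932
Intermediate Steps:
-3673 - 7*37 = -3673 - 259 = -3932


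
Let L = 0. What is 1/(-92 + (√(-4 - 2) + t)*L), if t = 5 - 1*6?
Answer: -1/92 ≈ -0.010870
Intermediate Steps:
t = -1 (t = 5 - 6 = -1)
1/(-92 + (√(-4 - 2) + t)*L) = 1/(-92 + (√(-4 - 2) - 1)*0) = 1/(-92 + (√(-6) - 1)*0) = 1/(-92 + (I*√6 - 1)*0) = 1/(-92 + (-1 + I*√6)*0) = 1/(-92 + 0) = 1/(-92) = -1/92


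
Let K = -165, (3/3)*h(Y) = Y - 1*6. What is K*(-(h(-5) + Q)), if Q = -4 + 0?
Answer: -2475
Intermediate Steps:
Q = -4
h(Y) = -6 + Y (h(Y) = Y - 1*6 = Y - 6 = -6 + Y)
K*(-(h(-5) + Q)) = -(-165)*((-6 - 5) - 4) = -(-165)*(-11 - 4) = -(-165)*(-15) = -165*15 = -2475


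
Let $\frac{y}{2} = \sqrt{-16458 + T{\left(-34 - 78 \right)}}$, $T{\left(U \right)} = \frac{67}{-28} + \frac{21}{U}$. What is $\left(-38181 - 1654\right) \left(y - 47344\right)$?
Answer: $1885948240 - \frac{39835 i \sqrt{12905095}}{14} \approx 1.8859 \cdot 10^{9} - 1.0222 \cdot 10^{7} i$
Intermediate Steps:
$T{\left(U \right)} = - \frac{67}{28} + \frac{21}{U}$ ($T{\left(U \right)} = 67 \left(- \frac{1}{28}\right) + \frac{21}{U} = - \frac{67}{28} + \frac{21}{U}$)
$y = \frac{i \sqrt{12905095}}{14}$ ($y = 2 \sqrt{-16458 - \left(\frac{67}{28} - \frac{21}{-34 - 78}\right)} = 2 \sqrt{-16458 - \left(\frac{67}{28} - \frac{21}{-112}\right)} = 2 \sqrt{-16458 + \left(- \frac{67}{28} + 21 \left(- \frac{1}{112}\right)\right)} = 2 \sqrt{-16458 - \frac{289}{112}} = 2 \sqrt{- \frac{1843585}{112}} = 2 \frac{i \sqrt{12905095}}{28} = \frac{i \sqrt{12905095}}{14} \approx 256.6 i$)
$\left(-38181 - 1654\right) \left(y - 47344\right) = \left(-38181 - 1654\right) \left(\frac{i \sqrt{12905095}}{14} - 47344\right) = - 39835 \left(-47344 + \frac{i \sqrt{12905095}}{14}\right) = 1885948240 - \frac{39835 i \sqrt{12905095}}{14}$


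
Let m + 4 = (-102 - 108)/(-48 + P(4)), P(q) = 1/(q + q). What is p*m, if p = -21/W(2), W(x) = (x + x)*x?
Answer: -777/766 ≈ -1.0144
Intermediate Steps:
P(q) = 1/(2*q)
W(x) = 2*x**2 (W(x) = (2*x)*x = 2*x**2)
m = 148/383 (m = -4 + (-102 - 108)/(-48 + (1/2)/4) = -4 - 210/(-48 + (1/2)*(1/4)) = -4 - 210/(-48 + 1/8) = -4 - 210/(-383/8) = -4 - 210*(-8/383) = -4 + 1680/383 = 148/383 ≈ 0.38642)
p = -21/8 (p = -21/(2*2**2) = -21/(2*4) = -21/8 ≈ -2.6250)
p*m = -21/8*148/383 = -777/766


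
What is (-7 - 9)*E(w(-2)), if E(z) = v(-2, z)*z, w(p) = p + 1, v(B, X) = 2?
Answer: 32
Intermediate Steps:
w(p) = 1 + p
E(z) = 2*z
(-7 - 9)*E(w(-2)) = (-7 - 9)*(2*(1 - 2)) = -32*(-1) = -16*(-2) = 32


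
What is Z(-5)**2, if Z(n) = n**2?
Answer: 625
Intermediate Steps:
Z(-5)**2 = ((-5)**2)**2 = 25**2 = 625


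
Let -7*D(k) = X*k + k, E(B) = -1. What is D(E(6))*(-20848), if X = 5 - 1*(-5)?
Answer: -229328/7 ≈ -32761.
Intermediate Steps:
X = 10 (X = 5 + 5 = 10)
D(k) = -11*k/7 (D(k) = -(10*k + k)/7 = -11*k/7)
D(E(6))*(-20848) = -11/7*(-1)*(-20848) = (11/7)*(-20848) = -229328/7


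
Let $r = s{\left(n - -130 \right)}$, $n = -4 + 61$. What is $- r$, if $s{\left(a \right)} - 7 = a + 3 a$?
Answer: $-755$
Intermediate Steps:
$n = 57$
$s{\left(a \right)} = 7 + 4 a$ ($s{\left(a \right)} = 7 + \left(a + 3 a\right) = 7 + 4 a$)
$r = 755$ ($r = 7 + 4 \left(57 - -130\right) = 7 + 4 \left(57 + 130\right) = 7 + 4 \cdot 187 = 7 + 748 = 755$)
$- r = \left(-1\right) 755 = -755$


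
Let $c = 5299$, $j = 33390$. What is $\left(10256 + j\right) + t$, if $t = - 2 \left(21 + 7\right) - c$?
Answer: $38291$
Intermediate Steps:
$t = -5355$ ($t = - 2 \left(21 + 7\right) - 5299 = \left(-2\right) 28 - 5299 = -56 - 5299 = -5355$)
$\left(10256 + j\right) + t = \left(10256 + 33390\right) - 5355 = 43646 - 5355 = 38291$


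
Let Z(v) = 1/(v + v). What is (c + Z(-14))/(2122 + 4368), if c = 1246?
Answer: 34887/181720 ≈ 0.19198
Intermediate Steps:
Z(v) = 1/(2*v)
(c + Z(-14))/(2122 + 4368) = (1246 + (1/2)/(-14))/(2122 + 4368) = (1246 + (1/2)*(-1/14))/6490 = (1246 - 1/28)*(1/6490) = (34887/28)*(1/6490) = 34887/181720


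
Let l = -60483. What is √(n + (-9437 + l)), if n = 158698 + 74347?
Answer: 75*√29 ≈ 403.89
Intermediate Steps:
n = 233045
√(n + (-9437 + l)) = √(233045 + (-9437 - 60483)) = √(233045 - 69920) = √163125 = 75*√29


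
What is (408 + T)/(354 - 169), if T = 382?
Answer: 158/37 ≈ 4.2703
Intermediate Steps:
(408 + T)/(354 - 169) = (408 + 382)/(354 - 169) = 790/185 = 790*(1/185) = 158/37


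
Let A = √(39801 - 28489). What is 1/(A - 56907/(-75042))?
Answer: -52721174/786395643799 + 278088976*√707/786395643799 ≈ 0.0093357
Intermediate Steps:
A = 4*√707 (A = √11312 = 4*√707 ≈ 106.36)
1/(A - 56907/(-75042)) = 1/(4*√707 - 56907/(-75042)) = 1/(4*√707 - 56907*(-1/75042)) = 1/(4*√707 + 6323/8338) = 1/(6323/8338 + 4*√707)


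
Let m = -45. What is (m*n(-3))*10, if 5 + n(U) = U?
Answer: 3600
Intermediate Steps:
n(U) = -5 + U
(m*n(-3))*10 = -45*(-5 - 3)*10 = -45*(-8)*10 = 360*10 = 3600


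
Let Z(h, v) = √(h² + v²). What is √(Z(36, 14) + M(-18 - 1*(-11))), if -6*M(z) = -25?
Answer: √(150 + 72*√373)/6 ≈ 6.5416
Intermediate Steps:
M(z) = 25/6 (M(z) = -⅙*(-25) = 25/6)
√(Z(36, 14) + M(-18 - 1*(-11))) = √(√(36² + 14²) + 25/6) = √(√(1296 + 196) + 25/6) = √(√1492 + 25/6) = √(2*√373 + 25/6) = √(25/6 + 2*√373)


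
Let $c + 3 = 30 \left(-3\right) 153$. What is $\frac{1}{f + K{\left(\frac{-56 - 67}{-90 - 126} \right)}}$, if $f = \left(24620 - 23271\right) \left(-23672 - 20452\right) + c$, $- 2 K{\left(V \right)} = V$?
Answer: $- \frac{144}{8573335097} \approx -1.6796 \cdot 10^{-8}$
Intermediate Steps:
$c = -13773$ ($c = -3 + 30 \left(-3\right) 153 = -3 - 13770 = -13773$)
$K{\left(V \right)} = - \frac{V}{2}$
$f = -59537049$ ($f = \left(24620 - 23271\right) \left(-23672 - 20452\right) - 13773 = 1349 \left(-44124\right) - 13773 = -59523276 - 13773 = -59537049$)
$\frac{1}{f + K{\left(\frac{-56 - 67}{-90 - 126} \right)}} = \frac{1}{-59537049 - \frac{\left(-56 - 67\right) \frac{1}{-90 - 126}}{2}} = \frac{1}{-59537049 - \frac{\left(-123\right) \frac{1}{-216}}{2}} = \frac{1}{-59537049 - \frac{\left(-123\right) \left(- \frac{1}{216}\right)}{2}} = \frac{1}{-59537049 - \frac{41}{144}} = \frac{1}{- \frac{8573335097}{144}} = - \frac{144}{8573335097}$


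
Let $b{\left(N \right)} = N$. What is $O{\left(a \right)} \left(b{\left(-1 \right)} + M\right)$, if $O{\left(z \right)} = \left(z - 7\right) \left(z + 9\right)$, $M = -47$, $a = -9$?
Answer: $0$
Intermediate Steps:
$O{\left(z \right)} = \left(-7 + z\right) \left(9 + z\right)$
$O{\left(a \right)} \left(b{\left(-1 \right)} + M\right) = \left(-63 + \left(-9\right)^{2} + 2 \left(-9\right)\right) \left(-1 - 47\right) = \left(-63 + 81 - 18\right) \left(-48\right) = 0 \left(-48\right) = 0$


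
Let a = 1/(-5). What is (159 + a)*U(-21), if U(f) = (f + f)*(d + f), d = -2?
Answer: 767004/5 ≈ 1.5340e+5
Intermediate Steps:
U(f) = 2*f*(-2 + f) (U(f) = (f + f)*(-2 + f) = (2*f)*(-2 + f) = 2*f*(-2 + f))
a = -1/5 ≈ -0.20000
(159 + a)*U(-21) = (159 - 1/5)*(2*(-21)*(-2 - 21)) = 794*(2*(-21)*(-23))/5 = (794/5)*966 = 767004/5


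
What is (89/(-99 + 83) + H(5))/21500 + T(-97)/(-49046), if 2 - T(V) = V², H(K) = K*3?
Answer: 1621706973/8435912000 ≈ 0.19224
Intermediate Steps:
H(K) = 3*K
T(V) = 2 - V²
(89/(-99 + 83) + H(5))/21500 + T(-97)/(-49046) = (89/(-99 + 83) + 3*5)/21500 + (2 - 1*(-97)²)/(-49046) = (89/(-16) + 15)*(1/21500) + (2 - 1*9409)*(-1/49046) = (-1/16*89 + 15)*(1/21500) + (2 - 9409)*(-1/49046) = (-89/16 + 15)*(1/21500) - 9407*(-1/49046) = (151/16)*(1/21500) + 9407/49046 = 151/344000 + 9407/49046 = 1621706973/8435912000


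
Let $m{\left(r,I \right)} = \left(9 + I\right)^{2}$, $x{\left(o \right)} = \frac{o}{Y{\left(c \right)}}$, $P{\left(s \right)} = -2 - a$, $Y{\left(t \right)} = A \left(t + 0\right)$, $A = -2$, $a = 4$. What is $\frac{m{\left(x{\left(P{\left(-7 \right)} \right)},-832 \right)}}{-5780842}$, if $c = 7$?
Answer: $- \frac{677329}{5780842} \approx -0.11717$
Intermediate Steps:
$Y{\left(t \right)} = - 2 t$ ($Y{\left(t \right)} = - 2 \left(t + 0\right) = - 2 t$)
$P{\left(s \right)} = -6$ ($P{\left(s \right)} = -2 - 4 = -6$)
$x{\left(o \right)} = - \frac{o}{14}$ ($x{\left(o \right)} = \frac{o}{\left(-2\right) 7} = \frac{o}{-14} = o \left(- \frac{1}{14}\right) = - \frac{o}{14}$)
$\frac{m{\left(x{\left(P{\left(-7 \right)} \right)},-832 \right)}}{-5780842} = \frac{\left(9 - 832\right)^{2}}{-5780842} = \left(-823\right)^{2} \left(- \frac{1}{5780842}\right) = 677329 \left(- \frac{1}{5780842}\right) = - \frac{677329}{5780842}$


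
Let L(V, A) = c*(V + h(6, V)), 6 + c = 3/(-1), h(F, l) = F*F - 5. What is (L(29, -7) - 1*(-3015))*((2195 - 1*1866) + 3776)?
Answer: 10159875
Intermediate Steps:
h(F, l) = -5 + F**2 (h(F, l) = F**2 - 5 = -5 + F**2)
c = -9 (c = -6 + 3/(-1) = -6 + 3*(-1) = -6 - 3 = -9)
L(V, A) = -279 - 9*V (L(V, A) = -9*(V + (-5 + 6**2)) = -9*(V + (-5 + 36)) = -9*(V + 31) = -9*(31 + V) = -279 - 9*V)
(L(29, -7) - 1*(-3015))*((2195 - 1*1866) + 3776) = ((-279 - 9*29) - 1*(-3015))*((2195 - 1*1866) + 3776) = ((-279 - 261) + 3015)*((2195 - 1866) + 3776) = (-540 + 3015)*(329 + 3776) = 2475*4105 = 10159875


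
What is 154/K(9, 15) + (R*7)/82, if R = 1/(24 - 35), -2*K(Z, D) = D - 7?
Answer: -17367/451 ≈ -38.508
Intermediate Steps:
K(Z, D) = 7/2 - D/2 (K(Z, D) = -(D - 7)/2 = -(-7 + D)/2 = 7/2 - D/2)
R = -1/11 (R = 1/(-11) = -1/11 ≈ -0.090909)
154/K(9, 15) + (R*7)/82 = 154/(7/2 - ½*15) - 1/11*7/82 = 154/(7/2 - 15/2) - 7/11*1/82 = 154/(-4) - 7/902 = 154*(-¼) - 7/902 = -77/2 - 7/902 = -17367/451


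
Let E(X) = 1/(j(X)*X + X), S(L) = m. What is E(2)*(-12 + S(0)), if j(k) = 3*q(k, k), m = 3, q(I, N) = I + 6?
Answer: -9/50 ≈ -0.18000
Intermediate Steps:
q(I, N) = 6 + I
j(k) = 18 + 3*k (j(k) = 3*(6 + k) = 18 + 3*k)
S(L) = 3
E(X) = 1/(X + X*(18 + 3*X)) (E(X) = 1/((18 + 3*X)*X + X) = 1/(X*(18 + 3*X) + X) = 1/(X + X*(18 + 3*X)))
E(2)*(-12 + S(0)) = (1/(2*(19 + 3*2)))*(-12 + 3) = (1/(2*(19 + 6)))*(-9) = ((½)/25)*(-9) = ((½)*(1/25))*(-9) = (1/50)*(-9) = -9/50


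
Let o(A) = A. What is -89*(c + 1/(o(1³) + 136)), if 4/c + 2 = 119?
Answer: -59185/16029 ≈ -3.6924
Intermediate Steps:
c = 4/117 (c = 4/(-2 + 119) = 4/117 ≈ 0.034188)
-89*(c + 1/(o(1³) + 136)) = -89*(4/117 + 1/(1³ + 136)) = -89*(4/117 + 1/(1 + 136)) = -89*(4/117 + 1/137) = -89*665/16029 = -59185/16029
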